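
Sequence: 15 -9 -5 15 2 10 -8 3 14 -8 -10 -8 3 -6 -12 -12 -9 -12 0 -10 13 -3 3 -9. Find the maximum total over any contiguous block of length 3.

Each size-3 window and its sum:
(15, -9, -5) → sum 1
(-9, -5, 15) → sum 1
(-5, 15, 2) → sum 12
(15, 2, 10) → sum 27
(2, 10, -8) → sum 4
(10, -8, 3) → sum 5
(-8, 3, 14) → sum 9
(3, 14, -8) → sum 9
(14, -8, -10) → sum -4
(-8, -10, -8) → sum -26
(-10, -8, 3) → sum -15
(-8, 3, -6) → sum -11
(3, -6, -12) → sum -15
(-6, -12, -12) → sum -30
(-12, -12, -9) → sum -33
(-12, -9, -12) → sum -33
(-9, -12, 0) → sum -21
(-12, 0, -10) → sum -22
(0, -10, 13) → sum 3
(-10, 13, -3) → sum 0
(13, -3, 3) → sum 13
(-3, 3, -9) → sum -9
Maximum of these is 27.

27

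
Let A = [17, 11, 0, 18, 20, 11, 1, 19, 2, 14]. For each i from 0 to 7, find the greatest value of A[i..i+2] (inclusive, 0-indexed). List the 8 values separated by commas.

Sliding a size-3 window across the 10 values:
(17, 11, 0) → max 17
(11, 0, 18) → max 18
(0, 18, 20) → max 20
(18, 20, 11) → max 20
(20, 11, 1) → max 20
(11, 1, 19) → max 19
(1, 19, 2) → max 19
(19, 2, 14) → max 19

17, 18, 20, 20, 20, 19, 19, 19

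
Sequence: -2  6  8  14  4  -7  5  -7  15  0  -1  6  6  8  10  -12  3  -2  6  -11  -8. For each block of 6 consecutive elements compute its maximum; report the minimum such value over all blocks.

-2 6 8 14 4 -7 → max 14
6 8 14 4 -7 5 → max 14
8 14 4 -7 5 -7 → max 14
14 4 -7 5 -7 15 → max 15
4 -7 5 -7 15 0 → max 15
-7 5 -7 15 0 -1 → max 15
5 -7 15 0 -1 6 → max 15
-7 15 0 -1 6 6 → max 15
15 0 -1 6 6 8 → max 15
0 -1 6 6 8 10 → max 10
-1 6 6 8 10 -12 → max 10
6 6 8 10 -12 3 → max 10
6 8 10 -12 3 -2 → max 10
8 10 -12 3 -2 6 → max 10
10 -12 3 -2 6 -11 → max 10
-12 3 -2 6 -11 -8 → max 6
Minimum of these is 6.

6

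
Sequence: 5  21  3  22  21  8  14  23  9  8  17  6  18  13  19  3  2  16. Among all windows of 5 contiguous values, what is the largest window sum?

[5, 21, 3, 22, 21] → sum 72
[21, 3, 22, 21, 8] → sum 75
[3, 22, 21, 8, 14] → sum 68
[22, 21, 8, 14, 23] → sum 88
[21, 8, 14, 23, 9] → sum 75
[8, 14, 23, 9, 8] → sum 62
[14, 23, 9, 8, 17] → sum 71
[23, 9, 8, 17, 6] → sum 63
[9, 8, 17, 6, 18] → sum 58
[8, 17, 6, 18, 13] → sum 62
[17, 6, 18, 13, 19] → sum 73
[6, 18, 13, 19, 3] → sum 59
[18, 13, 19, 3, 2] → sum 55
[13, 19, 3, 2, 16] → sum 53
Largest of these is 88.

88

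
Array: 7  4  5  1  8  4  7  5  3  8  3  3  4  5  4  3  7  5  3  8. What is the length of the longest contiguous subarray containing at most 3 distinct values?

6

add 7: window [7] (1 distinct), len 1
add 4: window [7, 4] (2 distinct), len 2
add 5: window [7, 4, 5] (3 distinct), len 3
add 1: window [4, 5, 1] (3 distinct), len 3
add 8: window [5, 1, 8] (3 distinct), len 3
add 4: window [1, 8, 4] (3 distinct), len 3
add 7: window [8, 4, 7] (3 distinct), len 3
add 5: window [4, 7, 5] (3 distinct), len 3
add 3: window [7, 5, 3] (3 distinct), len 3
add 8: window [5, 3, 8] (3 distinct), len 3
add 3: window [5, 3, 8, 3] (3 distinct), len 4
add 3: window [5, 3, 8, 3, 3] (3 distinct), len 5
add 4: window [3, 8, 3, 3, 4] (3 distinct), len 5
add 5: window [3, 3, 4, 5] (3 distinct), len 4
add 4: window [3, 3, 4, 5, 4] (3 distinct), len 5
add 3: window [3, 3, 4, 5, 4, 3] (3 distinct), len 6
add 7: window [4, 3, 7] (3 distinct), len 3
add 5: window [3, 7, 5] (3 distinct), len 3
add 3: window [3, 7, 5, 3] (3 distinct), len 4
add 8: window [5, 3, 8] (3 distinct), len 3
Longest length with ≤3 distinct: 6.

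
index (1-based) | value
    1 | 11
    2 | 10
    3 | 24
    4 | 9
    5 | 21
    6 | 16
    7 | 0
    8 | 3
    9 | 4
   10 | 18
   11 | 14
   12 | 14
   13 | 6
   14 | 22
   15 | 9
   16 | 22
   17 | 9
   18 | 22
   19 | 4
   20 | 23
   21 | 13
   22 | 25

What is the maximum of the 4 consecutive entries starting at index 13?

Elements at indices 13..16: 6, 22, 9, 22
max(6, 22, 9, 22) = 22

22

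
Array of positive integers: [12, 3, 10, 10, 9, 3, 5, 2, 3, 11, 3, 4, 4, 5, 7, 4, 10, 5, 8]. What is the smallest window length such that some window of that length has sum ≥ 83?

Extend right; whenever the sum reaches 83, record the length and shrink from the left:
add 12: running sum 12 < 83
add 3: running sum 15 < 83
add 10: running sum 25 < 83
add 10: running sum 35 < 83
add 9: running sum 44 < 83
add 3: running sum 47 < 83
add 5: running sum 52 < 83
add 2: running sum 54 < 83
add 3: running sum 57 < 83
add 11: running sum 68 < 83
add 3: running sum 71 < 83
add 4: running sum 75 < 83
add 4: running sum 79 < 83
end 13: [12, 3, 10, 10, 9, 3, 5, 2, 3, 11, 3, 4, 4, 5] sum 84, len 14
end 14: [12, 3, 10, 10, 9, 3, 5, 2, 3, 11, 3, 4, 4, 5, 7] sum 91, len 15
end 15: [3, 10, 10, 9, 3, 5, 2, 3, 11, 3, 4, 4, 5, 7, 4] sum 83, len 15
end 16: [10, 10, 9, 3, 5, 2, 3, 11, 3, 4, 4, 5, 7, 4, 10] sum 90, len 15
end 17: [10, 9, 3, 5, 2, 3, 11, 3, 4, 4, 5, 7, 4, 10, 5] sum 85, len 15
end 18: [9, 3, 5, 2, 3, 11, 3, 4, 4, 5, 7, 4, 10, 5, 8] sum 83, len 15
Shortest qualifying length: 14.

14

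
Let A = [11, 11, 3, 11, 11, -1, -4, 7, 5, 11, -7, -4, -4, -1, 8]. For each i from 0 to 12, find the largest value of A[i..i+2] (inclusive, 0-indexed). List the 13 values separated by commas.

11 11 3 → max 11
11 3 11 → max 11
3 11 11 → max 11
11 11 -1 → max 11
11 -1 -4 → max 11
-1 -4 7 → max 7
-4 7 5 → max 7
7 5 11 → max 11
5 11 -7 → max 11
11 -7 -4 → max 11
-7 -4 -4 → max -4
-4 -4 -1 → max -1
-4 -1 8 → max 8

11, 11, 11, 11, 11, 7, 7, 11, 11, 11, -4, -1, 8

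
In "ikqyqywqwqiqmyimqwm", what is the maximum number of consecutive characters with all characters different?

5

[i] len 1
[i, k] len 2
[i, k, q] len 3
[i, k, q, y] len 4
[y, q] len 2
[q, y] len 2
[q, y, w] len 3
[y, w, q] len 3
[q, w] len 2
[w, q] len 2
[w, q, i] len 3
[i, q] len 2
[i, q, m] len 3
[i, q, m, y] len 4
[q, m, y, i] len 4
[y, i, m] len 3
[y, i, m, q] len 4
[y, i, m, q, w] len 5
[q, w, m] len 3
Longest all-distinct length: 5.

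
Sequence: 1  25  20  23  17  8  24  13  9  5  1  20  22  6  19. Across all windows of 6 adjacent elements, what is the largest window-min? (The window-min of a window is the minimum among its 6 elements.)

8

[1, 25, 20, 23, 17, 8] → min 1
[25, 20, 23, 17, 8, 24] → min 8
[20, 23, 17, 8, 24, 13] → min 8
[23, 17, 8, 24, 13, 9] → min 8
[17, 8, 24, 13, 9, 5] → min 5
[8, 24, 13, 9, 5, 1] → min 1
[24, 13, 9, 5, 1, 20] → min 1
[13, 9, 5, 1, 20, 22] → min 1
[9, 5, 1, 20, 22, 6] → min 1
[5, 1, 20, 22, 6, 19] → min 1
Largest of these is 8.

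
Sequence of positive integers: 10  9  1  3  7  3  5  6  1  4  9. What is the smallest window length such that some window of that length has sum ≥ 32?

add 10: running sum 10 < 32
add 9: running sum 19 < 32
add 1: running sum 20 < 32
add 3: running sum 23 < 32
add 7: running sum 30 < 32
add 3: shortest ending here [10, 9, 1, 3, 7, 3] sum 33, len 6
add 5: shortest ending here [10, 9, 1, 3, 7, 3, 5] sum 38, len 7
add 6: shortest ending here [9, 1, 3, 7, 3, 5, 6] sum 34, len 7
add 1: shortest ending here [9, 1, 3, 7, 3, 5, 6, 1] sum 35, len 8
add 4: shortest ending here [9, 1, 3, 7, 3, 5, 6, 1, 4] sum 39, len 9
add 9: shortest ending here [7, 3, 5, 6, 1, 4, 9] sum 35, len 7
Shortest qualifying length: 6.

6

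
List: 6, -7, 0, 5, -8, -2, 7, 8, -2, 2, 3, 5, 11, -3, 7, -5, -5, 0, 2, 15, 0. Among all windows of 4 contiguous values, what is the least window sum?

-10

(6, -7, 0, 5) → sum 4
(-7, 0, 5, -8) → sum -10
(0, 5, -8, -2) → sum -5
(5, -8, -2, 7) → sum 2
(-8, -2, 7, 8) → sum 5
(-2, 7, 8, -2) → sum 11
(7, 8, -2, 2) → sum 15
(8, -2, 2, 3) → sum 11
(-2, 2, 3, 5) → sum 8
(2, 3, 5, 11) → sum 21
(3, 5, 11, -3) → sum 16
(5, 11, -3, 7) → sum 20
(11, -3, 7, -5) → sum 10
(-3, 7, -5, -5) → sum -6
(7, -5, -5, 0) → sum -3
(-5, -5, 0, 2) → sum -8
(-5, 0, 2, 15) → sum 12
(0, 2, 15, 0) → sum 17
Least of these is -10.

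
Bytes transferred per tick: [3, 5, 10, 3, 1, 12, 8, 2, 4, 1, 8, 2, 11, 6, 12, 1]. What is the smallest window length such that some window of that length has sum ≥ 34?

Extend right; whenever the sum reaches 34, record the length and shrink from the left:
add 3: running sum 3 < 34
add 5: running sum 8 < 34
add 10: running sum 18 < 34
add 3: running sum 21 < 34
add 1: running sum 22 < 34
add 12: shortest ending here [3, 5, 10, 3, 1, 12] sum 34, len 6
add 8: shortest ending here [10, 3, 1, 12, 8] sum 34, len 5
add 2: shortest ending here [10, 3, 1, 12, 8, 2] sum 36, len 6
add 4: shortest ending here [10, 3, 1, 12, 8, 2, 4] sum 40, len 7
add 1: shortest ending here [10, 3, 1, 12, 8, 2, 4, 1] sum 41, len 8
add 8: shortest ending here [12, 8, 2, 4, 1, 8] sum 35, len 6
add 2: shortest ending here [12, 8, 2, 4, 1, 8, 2] sum 37, len 7
add 11: shortest ending here [8, 2, 4, 1, 8, 2, 11] sum 36, len 7
add 6: shortest ending here [2, 4, 1, 8, 2, 11, 6] sum 34, len 7
add 12: shortest ending here [8, 2, 11, 6, 12] sum 39, len 5
add 1: shortest ending here [8, 2, 11, 6, 12, 1] sum 40, len 6
Shortest qualifying length: 5.

5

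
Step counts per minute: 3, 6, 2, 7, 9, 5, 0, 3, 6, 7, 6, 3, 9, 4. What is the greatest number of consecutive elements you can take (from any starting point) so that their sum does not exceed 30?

7

add 3: [3] sum 3, len 1
add 6: [3, 6] sum 9, len 2
add 2: [3, 6, 2] sum 11, len 3
add 7: [3, 6, 2, 7] sum 18, len 4
add 9: [3, 6, 2, 7, 9] sum 27, len 5
add 5: [6, 2, 7, 9, 5] sum 29, len 5
add 0: [6, 2, 7, 9, 5, 0] sum 29, len 6
add 3: [2, 7, 9, 5, 0, 3] sum 26, len 6
add 6: [7, 9, 5, 0, 3, 6] sum 30, len 6
add 7: [9, 5, 0, 3, 6, 7] sum 30, len 6
add 6: [5, 0, 3, 6, 7, 6] sum 27, len 6
add 3: [5, 0, 3, 6, 7, 6, 3] sum 30, len 7
add 9: [7, 6, 3, 9] sum 25, len 4
add 4: [7, 6, 3, 9, 4] sum 29, len 5
Longest length seen: 7.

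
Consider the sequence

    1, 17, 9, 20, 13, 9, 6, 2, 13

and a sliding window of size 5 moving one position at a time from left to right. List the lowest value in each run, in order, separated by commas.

1, 9, 6, 2, 2

(1, 17, 9, 20, 13) → min 1
(17, 9, 20, 13, 9) → min 9
(9, 20, 13, 9, 6) → min 6
(20, 13, 9, 6, 2) → min 2
(13, 9, 6, 2, 13) → min 2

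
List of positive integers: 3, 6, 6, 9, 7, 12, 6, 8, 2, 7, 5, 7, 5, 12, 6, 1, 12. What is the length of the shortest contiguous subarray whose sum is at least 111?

Extend right; whenever the sum reaches 111, record the length and shrink from the left:
add 3: running sum 3 < 111
add 6: running sum 9 < 111
add 6: running sum 15 < 111
add 9: running sum 24 < 111
add 7: running sum 31 < 111
add 12: running sum 43 < 111
add 6: running sum 49 < 111
add 8: running sum 57 < 111
add 2: running sum 59 < 111
add 7: running sum 66 < 111
add 5: running sum 71 < 111
add 7: running sum 78 < 111
add 5: running sum 83 < 111
add 12: running sum 95 < 111
add 6: running sum 101 < 111
add 1: running sum 102 < 111
end 16: [6, 6, 9, 7, 12, 6, 8, 2, 7, 5, 7, 5, 12, 6, 1, 12] sum 111, len 16
Shortest qualifying length: 16.

16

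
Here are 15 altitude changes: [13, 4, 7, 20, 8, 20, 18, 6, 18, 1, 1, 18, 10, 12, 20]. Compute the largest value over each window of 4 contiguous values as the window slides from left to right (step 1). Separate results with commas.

20, 20, 20, 20, 20, 20, 18, 18, 18, 18, 18, 20

13 4 7 20 → max 20
4 7 20 8 → max 20
7 20 8 20 → max 20
20 8 20 18 → max 20
8 20 18 6 → max 20
20 18 6 18 → max 20
18 6 18 1 → max 18
6 18 1 1 → max 18
18 1 1 18 → max 18
1 1 18 10 → max 18
1 18 10 12 → max 18
18 10 12 20 → max 20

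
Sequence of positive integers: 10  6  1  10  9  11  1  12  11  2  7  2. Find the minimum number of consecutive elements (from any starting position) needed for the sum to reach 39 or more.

Extend right; whenever the sum reaches 39, record the length and shrink from the left:
add 10: running sum 10 < 39
add 6: running sum 16 < 39
add 1: running sum 17 < 39
add 10: running sum 27 < 39
add 9: running sum 36 < 39
end 5: [10, 6, 1, 10, 9, 11] sum 47, len 6
end 6: [10, 6, 1, 10, 9, 11, 1] sum 48, len 7
end 7: [10, 9, 11, 1, 12] sum 43, len 5
end 8: [9, 11, 1, 12, 11] sum 44, len 5
end 9: [9, 11, 1, 12, 11, 2] sum 46, len 6
end 10: [11, 1, 12, 11, 2, 7] sum 44, len 6
end 11: [11, 1, 12, 11, 2, 7, 2] sum 46, len 7
Shortest qualifying length: 5.

5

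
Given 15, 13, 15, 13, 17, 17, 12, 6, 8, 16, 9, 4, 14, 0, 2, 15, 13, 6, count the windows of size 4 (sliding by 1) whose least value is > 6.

4

15 13 15 13 → min 13  > 6 ✓
13 15 13 17 → min 13  > 6 ✓
15 13 17 17 → min 13  > 6 ✓
13 17 17 12 → min 12  > 6 ✓
17 17 12 6 → min 6
17 12 6 8 → min 6
12 6 8 16 → min 6
6 8 16 9 → min 6
8 16 9 4 → min 4
16 9 4 14 → min 4
9 4 14 0 → min 0
4 14 0 2 → min 0
14 0 2 15 → min 0
0 2 15 13 → min 0
2 15 13 6 → min 2
4 windows satisfy the condition.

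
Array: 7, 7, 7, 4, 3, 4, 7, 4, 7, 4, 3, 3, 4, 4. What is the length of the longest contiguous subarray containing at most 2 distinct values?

5

Extend right; when distinct count exceeds 2, shrink from the left:
[7] 1 distinct, len 1
[7, 7] 1 distinct, len 2
[7, 7, 7] 1 distinct, len 3
[7, 7, 7, 4] 2 distinct, len 4
[4, 3] 2 distinct, len 2
[4, 3, 4] 2 distinct, len 3
[4, 7] 2 distinct, len 2
[4, 7, 4] 2 distinct, len 3
[4, 7, 4, 7] 2 distinct, len 4
[4, 7, 4, 7, 4] 2 distinct, len 5
[4, 3] 2 distinct, len 2
[4, 3, 3] 2 distinct, len 3
[4, 3, 3, 4] 2 distinct, len 4
[4, 3, 3, 4, 4] 2 distinct, len 5
Longest length with ≤2 distinct: 5.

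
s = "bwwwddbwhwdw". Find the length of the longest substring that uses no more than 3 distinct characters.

[b] 1 distinct, len 1
[b, w] 2 distinct, len 2
[b, w, w] 2 distinct, len 3
[b, w, w, w] 2 distinct, len 4
[b, w, w, w, d] 3 distinct, len 5
[b, w, w, w, d, d] 3 distinct, len 6
[b, w, w, w, d, d, b] 3 distinct, len 7
[b, w, w, w, d, d, b, w] 3 distinct, len 8
[b, w, h] 3 distinct, len 3
[b, w, h, w] 3 distinct, len 4
[w, h, w, d] 3 distinct, len 4
[w, h, w, d, w] 3 distinct, len 5
Longest length with ≤3 distinct: 8.

8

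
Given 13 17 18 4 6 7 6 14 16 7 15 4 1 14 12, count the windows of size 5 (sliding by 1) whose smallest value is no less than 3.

[13, 17, 18, 4, 6] → min 4  ≥ 3 ✓
[17, 18, 4, 6, 7] → min 4  ≥ 3 ✓
[18, 4, 6, 7, 6] → min 4  ≥ 3 ✓
[4, 6, 7, 6, 14] → min 4  ≥ 3 ✓
[6, 7, 6, 14, 16] → min 6  ≥ 3 ✓
[7, 6, 14, 16, 7] → min 6  ≥ 3 ✓
[6, 14, 16, 7, 15] → min 6  ≥ 3 ✓
[14, 16, 7, 15, 4] → min 4  ≥ 3 ✓
[16, 7, 15, 4, 1] → min 1
[7, 15, 4, 1, 14] → min 1
[15, 4, 1, 14, 12] → min 1
8 windows satisfy the condition.

8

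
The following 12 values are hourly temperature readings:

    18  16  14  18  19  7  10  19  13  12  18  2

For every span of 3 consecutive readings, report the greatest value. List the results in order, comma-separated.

18, 18, 19, 19, 19, 19, 19, 19, 18, 18

18 16 14 → max 18
16 14 18 → max 18
14 18 19 → max 19
18 19 7 → max 19
19 7 10 → max 19
7 10 19 → max 19
10 19 13 → max 19
19 13 12 → max 19
13 12 18 → max 18
12 18 2 → max 18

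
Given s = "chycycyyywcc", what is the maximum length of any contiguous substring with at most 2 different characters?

7

add c: window [c] (1 distinct), len 1
add h: window [c, h] (2 distinct), len 2
add y: window [h, y] (2 distinct), len 2
add c: window [y, c] (2 distinct), len 2
add y: window [y, c, y] (2 distinct), len 3
add c: window [y, c, y, c] (2 distinct), len 4
add y: window [y, c, y, c, y] (2 distinct), len 5
add y: window [y, c, y, c, y, y] (2 distinct), len 6
add y: window [y, c, y, c, y, y, y] (2 distinct), len 7
add w: window [y, y, y, w] (2 distinct), len 4
add c: window [w, c] (2 distinct), len 2
add c: window [w, c, c] (2 distinct), len 3
Longest length with ≤2 distinct: 7.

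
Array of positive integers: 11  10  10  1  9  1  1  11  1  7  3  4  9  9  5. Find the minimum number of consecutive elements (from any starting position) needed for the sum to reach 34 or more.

5

add 11: running sum 11 < 34
add 10: running sum 21 < 34
add 10: running sum 31 < 34
add 1: running sum 32 < 34
add 9: shortest ending here [11, 10, 10, 1, 9] sum 41, len 5
add 1: shortest ending here [11, 10, 10, 1, 9, 1] sum 42, len 6
add 1: shortest ending here [11, 10, 10, 1, 9, 1, 1] sum 43, len 7
add 11: shortest ending here [10, 10, 1, 9, 1, 1, 11] sum 43, len 7
add 1: shortest ending here [10, 1, 9, 1, 1, 11, 1] sum 34, len 7
add 7: shortest ending here [10, 1, 9, 1, 1, 11, 1, 7] sum 41, len 8
add 3: shortest ending here [1, 9, 1, 1, 11, 1, 7, 3] sum 34, len 8
add 4: shortest ending here [9, 1, 1, 11, 1, 7, 3, 4] sum 37, len 8
add 9: shortest ending here [11, 1, 7, 3, 4, 9] sum 35, len 6
add 9: shortest ending here [11, 1, 7, 3, 4, 9, 9] sum 44, len 7
add 5: shortest ending here [7, 3, 4, 9, 9, 5] sum 37, len 6
Shortest qualifying length: 5.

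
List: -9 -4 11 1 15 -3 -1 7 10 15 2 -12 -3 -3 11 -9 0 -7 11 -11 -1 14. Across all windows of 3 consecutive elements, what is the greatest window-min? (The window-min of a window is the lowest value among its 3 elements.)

[-9, -4, 11] → min -9
[-4, 11, 1] → min -4
[11, 1, 15] → min 1
[1, 15, -3] → min -3
[15, -3, -1] → min -3
[-3, -1, 7] → min -3
[-1, 7, 10] → min -1
[7, 10, 15] → min 7
[10, 15, 2] → min 2
[15, 2, -12] → min -12
[2, -12, -3] → min -12
[-12, -3, -3] → min -12
[-3, -3, 11] → min -3
[-3, 11, -9] → min -9
[11, -9, 0] → min -9
[-9, 0, -7] → min -9
[0, -7, 11] → min -7
[-7, 11, -11] → min -11
[11, -11, -1] → min -11
[-11, -1, 14] → min -11
Greatest of these is 7.

7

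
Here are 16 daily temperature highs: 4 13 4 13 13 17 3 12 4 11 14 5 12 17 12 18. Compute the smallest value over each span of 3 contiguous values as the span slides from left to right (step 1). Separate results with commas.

Sliding a size-3 window across the 16 values:
(4, 13, 4) → min 4
(13, 4, 13) → min 4
(4, 13, 13) → min 4
(13, 13, 17) → min 13
(13, 17, 3) → min 3
(17, 3, 12) → min 3
(3, 12, 4) → min 3
(12, 4, 11) → min 4
(4, 11, 14) → min 4
(11, 14, 5) → min 5
(14, 5, 12) → min 5
(5, 12, 17) → min 5
(12, 17, 12) → min 12
(17, 12, 18) → min 12

4, 4, 4, 13, 3, 3, 3, 4, 4, 5, 5, 5, 12, 12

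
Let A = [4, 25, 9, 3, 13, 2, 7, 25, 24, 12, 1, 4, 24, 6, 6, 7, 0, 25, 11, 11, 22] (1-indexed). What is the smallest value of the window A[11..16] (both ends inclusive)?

1

Elements at indices 11..16: 1, 4, 24, 6, 6, 7
min(1, 4, 24, 6, 6, 7) = 1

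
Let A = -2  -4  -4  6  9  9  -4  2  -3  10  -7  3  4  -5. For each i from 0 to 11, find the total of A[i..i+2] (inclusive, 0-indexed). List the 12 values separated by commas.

(-2, -4, -4) → sum -10
(-4, -4, 6) → sum -2
(-4, 6, 9) → sum 11
(6, 9, 9) → sum 24
(9, 9, -4) → sum 14
(9, -4, 2) → sum 7
(-4, 2, -3) → sum -5
(2, -3, 10) → sum 9
(-3, 10, -7) → sum 0
(10, -7, 3) → sum 6
(-7, 3, 4) → sum 0
(3, 4, -5) → sum 2

-10, -2, 11, 24, 14, 7, -5, 9, 0, 6, 0, 2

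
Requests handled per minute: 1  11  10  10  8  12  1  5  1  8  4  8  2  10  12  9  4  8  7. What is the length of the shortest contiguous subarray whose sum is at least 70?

10

add 1: running sum 1 < 70
add 11: running sum 12 < 70
add 10: running sum 22 < 70
add 10: running sum 32 < 70
add 8: running sum 40 < 70
add 12: running sum 52 < 70
add 1: running sum 53 < 70
add 5: running sum 58 < 70
add 1: running sum 59 < 70
add 8: running sum 67 < 70
add 4: shortest ending here [11, 10, 10, 8, 12, 1, 5, 1, 8, 4] sum 70, len 10
add 8: shortest ending here [11, 10, 10, 8, 12, 1, 5, 1, 8, 4, 8] sum 78, len 11
add 2: shortest ending here [11, 10, 10, 8, 12, 1, 5, 1, 8, 4, 8, 2] sum 80, len 12
add 10: shortest ending here [10, 10, 8, 12, 1, 5, 1, 8, 4, 8, 2, 10] sum 79, len 12
add 12: shortest ending here [8, 12, 1, 5, 1, 8, 4, 8, 2, 10, 12] sum 71, len 11
add 9: shortest ending here [12, 1, 5, 1, 8, 4, 8, 2, 10, 12, 9] sum 72, len 11
add 4: shortest ending here [12, 1, 5, 1, 8, 4, 8, 2, 10, 12, 9, 4] sum 76, len 12
add 8: shortest ending here [5, 1, 8, 4, 8, 2, 10, 12, 9, 4, 8] sum 71, len 11
add 7: shortest ending here [8, 4, 8, 2, 10, 12, 9, 4, 8, 7] sum 72, len 10
Shortest qualifying length: 10.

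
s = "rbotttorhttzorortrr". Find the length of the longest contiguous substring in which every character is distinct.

[r] len 1
[r, b] len 2
[r, b, o] len 3
[r, b, o, t] len 4
[t] len 1
[t] len 1
[t, o] len 2
[t, o, r] len 3
[t, o, r, h] len 4
[o, r, h, t] len 4
[t] len 1
[t, z] len 2
[t, z, o] len 3
[t, z, o, r] len 4
[r, o] len 2
[o, r] len 2
[o, r, t] len 3
[t, r] len 2
[r] len 1
Longest all-distinct length: 4.

4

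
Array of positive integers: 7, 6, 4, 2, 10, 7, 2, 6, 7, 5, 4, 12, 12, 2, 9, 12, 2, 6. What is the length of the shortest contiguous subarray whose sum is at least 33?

add 7: running sum 7 < 33
add 6: running sum 13 < 33
add 4: running sum 17 < 33
add 2: running sum 19 < 33
add 10: running sum 29 < 33
end 5: [7, 6, 4, 2, 10, 7] sum 36, len 6
end 6: [7, 6, 4, 2, 10, 7, 2] sum 38, len 7
end 7: [6, 4, 2, 10, 7, 2, 6] sum 37, len 7
end 8: [2, 10, 7, 2, 6, 7] sum 34, len 6
end 9: [10, 7, 2, 6, 7, 5] sum 37, len 6
end 10: [10, 7, 2, 6, 7, 5, 4] sum 41, len 7
end 11: [6, 7, 5, 4, 12] sum 34, len 5
end 12: [5, 4, 12, 12] sum 33, len 4
end 13: [5, 4, 12, 12, 2] sum 35, len 5
end 14: [12, 12, 2, 9] sum 35, len 4
end 15: [12, 2, 9, 12] sum 35, len 4
end 16: [12, 2, 9, 12, 2] sum 37, len 5
end 17: [12, 2, 9, 12, 2, 6] sum 43, len 6
Shortest qualifying length: 4.

4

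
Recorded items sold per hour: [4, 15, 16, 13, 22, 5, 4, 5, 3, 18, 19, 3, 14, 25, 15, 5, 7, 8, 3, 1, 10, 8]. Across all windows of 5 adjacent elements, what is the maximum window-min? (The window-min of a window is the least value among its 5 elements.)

Window mins for each of the 18 positions:
(4, 15, 16, 13, 22) → min 4
(15, 16, 13, 22, 5) → min 5
(16, 13, 22, 5, 4) → min 4
(13, 22, 5, 4, 5) → min 4
(22, 5, 4, 5, 3) → min 3
(5, 4, 5, 3, 18) → min 3
(4, 5, 3, 18, 19) → min 3
(5, 3, 18, 19, 3) → min 3
(3, 18, 19, 3, 14) → min 3
(18, 19, 3, 14, 25) → min 3
(19, 3, 14, 25, 15) → min 3
(3, 14, 25, 15, 5) → min 3
(14, 25, 15, 5, 7) → min 5
(25, 15, 5, 7, 8) → min 5
(15, 5, 7, 8, 3) → min 3
(5, 7, 8, 3, 1) → min 1
(7, 8, 3, 1, 10) → min 1
(8, 3, 1, 10, 8) → min 1
Maximum of these is 5.

5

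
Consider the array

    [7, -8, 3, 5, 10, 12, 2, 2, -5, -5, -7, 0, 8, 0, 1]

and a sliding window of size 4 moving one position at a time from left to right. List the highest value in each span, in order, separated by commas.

7, 10, 12, 12, 12, 12, 2, 2, 0, 8, 8, 8

(7, -8, 3, 5) → max 7
(-8, 3, 5, 10) → max 10
(3, 5, 10, 12) → max 12
(5, 10, 12, 2) → max 12
(10, 12, 2, 2) → max 12
(12, 2, 2, -5) → max 12
(2, 2, -5, -5) → max 2
(2, -5, -5, -7) → max 2
(-5, -5, -7, 0) → max 0
(-5, -7, 0, 8) → max 8
(-7, 0, 8, 0) → max 8
(0, 8, 0, 1) → max 8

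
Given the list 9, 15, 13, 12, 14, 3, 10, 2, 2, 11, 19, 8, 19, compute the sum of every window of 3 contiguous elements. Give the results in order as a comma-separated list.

37, 40, 39, 29, 27, 15, 14, 15, 32, 38, 46

(9, 15, 13) → sum 37
(15, 13, 12) → sum 40
(13, 12, 14) → sum 39
(12, 14, 3) → sum 29
(14, 3, 10) → sum 27
(3, 10, 2) → sum 15
(10, 2, 2) → sum 14
(2, 2, 11) → sum 15
(2, 11, 19) → sum 32
(11, 19, 8) → sum 38
(19, 8, 19) → sum 46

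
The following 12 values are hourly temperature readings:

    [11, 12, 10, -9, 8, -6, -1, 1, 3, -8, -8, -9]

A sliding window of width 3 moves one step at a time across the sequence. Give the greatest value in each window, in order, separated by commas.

11 12 10 → max 12
12 10 -9 → max 12
10 -9 8 → max 10
-9 8 -6 → max 8
8 -6 -1 → max 8
-6 -1 1 → max 1
-1 1 3 → max 3
1 3 -8 → max 3
3 -8 -8 → max 3
-8 -8 -9 → max -8

12, 12, 10, 8, 8, 1, 3, 3, 3, -8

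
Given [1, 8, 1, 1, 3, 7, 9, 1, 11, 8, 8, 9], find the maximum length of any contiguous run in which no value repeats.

6

add 1: [1] len 1
add 8: [1, 8] len 2
add 1 (repeat 1, move left end past it): [8, 1] len 2
add 1 (repeat 1, move left end past it): [1] len 1
add 3: [1, 3] len 2
add 7: [1, 3, 7] len 3
add 9: [1, 3, 7, 9] len 4
add 1 (repeat 1, move left end past it): [3, 7, 9, 1] len 4
add 11: [3, 7, 9, 1, 11] len 5
add 8: [3, 7, 9, 1, 11, 8] len 6
add 8 (repeat 8, move left end past it): [8] len 1
add 9: [8, 9] len 2
Longest all-distinct length: 6.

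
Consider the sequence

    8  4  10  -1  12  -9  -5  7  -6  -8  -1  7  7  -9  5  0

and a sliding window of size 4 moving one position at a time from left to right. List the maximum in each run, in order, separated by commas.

[8, 4, 10, -1] → max 10
[4, 10, -1, 12] → max 12
[10, -1, 12, -9] → max 12
[-1, 12, -9, -5] → max 12
[12, -9, -5, 7] → max 12
[-9, -5, 7, -6] → max 7
[-5, 7, -6, -8] → max 7
[7, -6, -8, -1] → max 7
[-6, -8, -1, 7] → max 7
[-8, -1, 7, 7] → max 7
[-1, 7, 7, -9] → max 7
[7, 7, -9, 5] → max 7
[7, -9, 5, 0] → max 7

10, 12, 12, 12, 12, 7, 7, 7, 7, 7, 7, 7, 7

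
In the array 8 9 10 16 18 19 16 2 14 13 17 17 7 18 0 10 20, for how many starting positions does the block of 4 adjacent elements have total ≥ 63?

2

(8, 9, 10, 16) → sum 43
(9, 10, 16, 18) → sum 53
(10, 16, 18, 19) → sum 63  ≥ 63 ✓
(16, 18, 19, 16) → sum 69  ≥ 63 ✓
(18, 19, 16, 2) → sum 55
(19, 16, 2, 14) → sum 51
(16, 2, 14, 13) → sum 45
(2, 14, 13, 17) → sum 46
(14, 13, 17, 17) → sum 61
(13, 17, 17, 7) → sum 54
(17, 17, 7, 18) → sum 59
(17, 7, 18, 0) → sum 42
(7, 18, 0, 10) → sum 35
(18, 0, 10, 20) → sum 48
2 windows satisfy the condition.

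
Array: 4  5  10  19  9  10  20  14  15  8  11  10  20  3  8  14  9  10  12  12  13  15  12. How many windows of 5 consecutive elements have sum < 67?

[4, 5, 10, 19, 9] → sum 47  < 67 ✓
[5, 10, 19, 9, 10] → sum 53  < 67 ✓
[10, 19, 9, 10, 20] → sum 68
[19, 9, 10, 20, 14] → sum 72
[9, 10, 20, 14, 15] → sum 68
[10, 20, 14, 15, 8] → sum 67
[20, 14, 15, 8, 11] → sum 68
[14, 15, 8, 11, 10] → sum 58  < 67 ✓
[15, 8, 11, 10, 20] → sum 64  < 67 ✓
[8, 11, 10, 20, 3] → sum 52  < 67 ✓
[11, 10, 20, 3, 8] → sum 52  < 67 ✓
[10, 20, 3, 8, 14] → sum 55  < 67 ✓
[20, 3, 8, 14, 9] → sum 54  < 67 ✓
[3, 8, 14, 9, 10] → sum 44  < 67 ✓
[8, 14, 9, 10, 12] → sum 53  < 67 ✓
[14, 9, 10, 12, 12] → sum 57  < 67 ✓
[9, 10, 12, 12, 13] → sum 56  < 67 ✓
[10, 12, 12, 13, 15] → sum 62  < 67 ✓
[12, 12, 13, 15, 12] → sum 64  < 67 ✓
14 windows satisfy the condition.

14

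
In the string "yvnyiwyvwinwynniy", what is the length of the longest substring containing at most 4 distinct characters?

add y: window [y] (1 distinct), len 1
add v: window [y, v] (2 distinct), len 2
add n: window [y, v, n] (3 distinct), len 3
add y: window [y, v, n, y] (3 distinct), len 4
add i: window [y, v, n, y, i] (4 distinct), len 5
add w: window [n, y, i, w] (4 distinct), len 4
add y: window [n, y, i, w, y] (4 distinct), len 5
add v: window [y, i, w, y, v] (4 distinct), len 5
add w: window [y, i, w, y, v, w] (4 distinct), len 6
add i: window [y, i, w, y, v, w, i] (4 distinct), len 7
add n: window [v, w, i, n] (4 distinct), len 4
add w: window [v, w, i, n, w] (4 distinct), len 5
add y: window [w, i, n, w, y] (4 distinct), len 5
add n: window [w, i, n, w, y, n] (4 distinct), len 6
add n: window [w, i, n, w, y, n, n] (4 distinct), len 7
add i: window [w, i, n, w, y, n, n, i] (4 distinct), len 8
add y: window [w, i, n, w, y, n, n, i, y] (4 distinct), len 9
Longest length with ≤4 distinct: 9.

9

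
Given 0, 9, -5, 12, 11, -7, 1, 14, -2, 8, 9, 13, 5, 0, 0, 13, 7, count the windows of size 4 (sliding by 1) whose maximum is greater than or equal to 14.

0 9 -5 12 → max 12
9 -5 12 11 → max 12
-5 12 11 -7 → max 12
12 11 -7 1 → max 12
11 -7 1 14 → max 14  ≥ 14 ✓
-7 1 14 -2 → max 14  ≥ 14 ✓
1 14 -2 8 → max 14  ≥ 14 ✓
14 -2 8 9 → max 14  ≥ 14 ✓
-2 8 9 13 → max 13
8 9 13 5 → max 13
9 13 5 0 → max 13
13 5 0 0 → max 13
5 0 0 13 → max 13
0 0 13 7 → max 13
4 windows satisfy the condition.

4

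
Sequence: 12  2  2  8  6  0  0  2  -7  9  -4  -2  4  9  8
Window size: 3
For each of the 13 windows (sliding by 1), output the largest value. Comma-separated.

(12, 2, 2) → max 12
(2, 2, 8) → max 8
(2, 8, 6) → max 8
(8, 6, 0) → max 8
(6, 0, 0) → max 6
(0, 0, 2) → max 2
(0, 2, -7) → max 2
(2, -7, 9) → max 9
(-7, 9, -4) → max 9
(9, -4, -2) → max 9
(-4, -2, 4) → max 4
(-2, 4, 9) → max 9
(4, 9, 8) → max 9

12, 8, 8, 8, 6, 2, 2, 9, 9, 9, 4, 9, 9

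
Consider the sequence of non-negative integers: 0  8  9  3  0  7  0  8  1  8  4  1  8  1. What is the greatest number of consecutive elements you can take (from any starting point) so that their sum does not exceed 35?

add 0: [0] sum 0, len 1
add 8: [0, 8] sum 8, len 2
add 9: [0, 8, 9] sum 17, len 3
add 3: [0, 8, 9, 3] sum 20, len 4
add 0: [0, 8, 9, 3, 0] sum 20, len 5
add 7: [0, 8, 9, 3, 0, 7] sum 27, len 6
add 0: [0, 8, 9, 3, 0, 7, 0] sum 27, len 7
add 8: [0, 8, 9, 3, 0, 7, 0, 8] sum 35, len 8
add 1: [9, 3, 0, 7, 0, 8, 1] sum 28, len 7
add 8: [3, 0, 7, 0, 8, 1, 8] sum 27, len 7
add 4: [3, 0, 7, 0, 8, 1, 8, 4] sum 31, len 8
add 1: [3, 0, 7, 0, 8, 1, 8, 4, 1] sum 32, len 9
add 8: [0, 8, 1, 8, 4, 1, 8] sum 30, len 7
add 1: [0, 8, 1, 8, 4, 1, 8, 1] sum 31, len 8
Longest length seen: 9.

9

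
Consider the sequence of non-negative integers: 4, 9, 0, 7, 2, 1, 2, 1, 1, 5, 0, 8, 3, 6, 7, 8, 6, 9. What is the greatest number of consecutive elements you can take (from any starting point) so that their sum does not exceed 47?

13

[4] sum 4 len 1
[4, 9] sum 13 len 2
[4, 9, 0] sum 13 len 3
[4, 9, 0, 7] sum 20 len 4
[4, 9, 0, 7, 2] sum 22 len 5
[4, 9, 0, 7, 2, 1] sum 23 len 6
[4, 9, 0, 7, 2, 1, 2] sum 25 len 7
[4, 9, 0, 7, 2, 1, 2, 1] sum 26 len 8
[4, 9, 0, 7, 2, 1, 2, 1, 1] sum 27 len 9
[4, 9, 0, 7, 2, 1, 2, 1, 1, 5] sum 32 len 10
[4, 9, 0, 7, 2, 1, 2, 1, 1, 5, 0] sum 32 len 11
[4, 9, 0, 7, 2, 1, 2, 1, 1, 5, 0, 8] sum 40 len 12
[4, 9, 0, 7, 2, 1, 2, 1, 1, 5, 0, 8, 3] sum 43 len 13
[9, 0, 7, 2, 1, 2, 1, 1, 5, 0, 8, 3, 6] sum 45 len 13
[0, 7, 2, 1, 2, 1, 1, 5, 0, 8, 3, 6, 7] sum 43 len 13
[2, 1, 2, 1, 1, 5, 0, 8, 3, 6, 7, 8] sum 44 len 12
[2, 1, 1, 5, 0, 8, 3, 6, 7, 8, 6] sum 47 len 11
[0, 8, 3, 6, 7, 8, 6, 9] sum 47 len 8
Longest length seen: 13.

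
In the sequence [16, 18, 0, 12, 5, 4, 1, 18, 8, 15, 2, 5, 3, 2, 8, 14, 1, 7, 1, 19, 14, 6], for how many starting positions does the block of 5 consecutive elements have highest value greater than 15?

[16, 18, 0, 12, 5] → max 18  > 15 ✓
[18, 0, 12, 5, 4] → max 18  > 15 ✓
[0, 12, 5, 4, 1] → max 12
[12, 5, 4, 1, 18] → max 18  > 15 ✓
[5, 4, 1, 18, 8] → max 18  > 15 ✓
[4, 1, 18, 8, 15] → max 18  > 15 ✓
[1, 18, 8, 15, 2] → max 18  > 15 ✓
[18, 8, 15, 2, 5] → max 18  > 15 ✓
[8, 15, 2, 5, 3] → max 15
[15, 2, 5, 3, 2] → max 15
[2, 5, 3, 2, 8] → max 8
[5, 3, 2, 8, 14] → max 14
[3, 2, 8, 14, 1] → max 14
[2, 8, 14, 1, 7] → max 14
[8, 14, 1, 7, 1] → max 14
[14, 1, 7, 1, 19] → max 19  > 15 ✓
[1, 7, 1, 19, 14] → max 19  > 15 ✓
[7, 1, 19, 14, 6] → max 19  > 15 ✓
10 windows satisfy the condition.

10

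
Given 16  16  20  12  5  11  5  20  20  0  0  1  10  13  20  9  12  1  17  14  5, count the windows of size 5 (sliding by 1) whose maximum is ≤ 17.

3

(16, 16, 20, 12, 5) → max 20
(16, 20, 12, 5, 11) → max 20
(20, 12, 5, 11, 5) → max 20
(12, 5, 11, 5, 20) → max 20
(5, 11, 5, 20, 20) → max 20
(11, 5, 20, 20, 0) → max 20
(5, 20, 20, 0, 0) → max 20
(20, 20, 0, 0, 1) → max 20
(20, 0, 0, 1, 10) → max 20
(0, 0, 1, 10, 13) → max 13  ≤ 17 ✓
(0, 1, 10, 13, 20) → max 20
(1, 10, 13, 20, 9) → max 20
(10, 13, 20, 9, 12) → max 20
(13, 20, 9, 12, 1) → max 20
(20, 9, 12, 1, 17) → max 20
(9, 12, 1, 17, 14) → max 17  ≤ 17 ✓
(12, 1, 17, 14, 5) → max 17  ≤ 17 ✓
3 windows satisfy the condition.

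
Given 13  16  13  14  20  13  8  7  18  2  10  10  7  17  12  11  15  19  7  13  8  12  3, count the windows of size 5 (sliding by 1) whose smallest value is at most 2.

13 16 13 14 20 → min 13
16 13 14 20 13 → min 13
13 14 20 13 8 → min 8
14 20 13 8 7 → min 7
20 13 8 7 18 → min 7
13 8 7 18 2 → min 2  ≤ 2 ✓
8 7 18 2 10 → min 2  ≤ 2 ✓
7 18 2 10 10 → min 2  ≤ 2 ✓
18 2 10 10 7 → min 2  ≤ 2 ✓
2 10 10 7 17 → min 2  ≤ 2 ✓
10 10 7 17 12 → min 7
10 7 17 12 11 → min 7
7 17 12 11 15 → min 7
17 12 11 15 19 → min 11
12 11 15 19 7 → min 7
11 15 19 7 13 → min 7
15 19 7 13 8 → min 7
19 7 13 8 12 → min 7
7 13 8 12 3 → min 3
5 windows satisfy the condition.

5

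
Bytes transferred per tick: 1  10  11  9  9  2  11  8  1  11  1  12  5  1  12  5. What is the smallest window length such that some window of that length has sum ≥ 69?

add 1: running sum 1 < 69
add 10: running sum 11 < 69
add 11: running sum 22 < 69
add 9: running sum 31 < 69
add 9: running sum 40 < 69
add 2: running sum 42 < 69
add 11: running sum 53 < 69
add 8: running sum 61 < 69
add 1: running sum 62 < 69
end 9: [10, 11, 9, 9, 2, 11, 8, 1, 11] sum 72, len 9
end 10: [10, 11, 9, 9, 2, 11, 8, 1, 11, 1] sum 73, len 10
end 11: [11, 9, 9, 2, 11, 8, 1, 11, 1, 12] sum 75, len 10
end 12: [9, 9, 2, 11, 8, 1, 11, 1, 12, 5] sum 69, len 10
end 13: [9, 9, 2, 11, 8, 1, 11, 1, 12, 5, 1] sum 70, len 11
end 14: [9, 2, 11, 8, 1, 11, 1, 12, 5, 1, 12] sum 73, len 11
end 15: [2, 11, 8, 1, 11, 1, 12, 5, 1, 12, 5] sum 69, len 11
Shortest qualifying length: 9.

9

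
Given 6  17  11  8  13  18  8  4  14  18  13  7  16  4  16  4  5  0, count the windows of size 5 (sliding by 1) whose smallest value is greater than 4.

4

[6, 17, 11, 8, 13] → min 6  > 4 ✓
[17, 11, 8, 13, 18] → min 8  > 4 ✓
[11, 8, 13, 18, 8] → min 8  > 4 ✓
[8, 13, 18, 8, 4] → min 4
[13, 18, 8, 4, 14] → min 4
[18, 8, 4, 14, 18] → min 4
[8, 4, 14, 18, 13] → min 4
[4, 14, 18, 13, 7] → min 4
[14, 18, 13, 7, 16] → min 7  > 4 ✓
[18, 13, 7, 16, 4] → min 4
[13, 7, 16, 4, 16] → min 4
[7, 16, 4, 16, 4] → min 4
[16, 4, 16, 4, 5] → min 4
[4, 16, 4, 5, 0] → min 0
4 windows satisfy the condition.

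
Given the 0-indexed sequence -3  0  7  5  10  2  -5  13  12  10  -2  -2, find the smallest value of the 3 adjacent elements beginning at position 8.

-2

Elements at indices 8..10: 12, 10, -2
min(12, 10, -2) = -2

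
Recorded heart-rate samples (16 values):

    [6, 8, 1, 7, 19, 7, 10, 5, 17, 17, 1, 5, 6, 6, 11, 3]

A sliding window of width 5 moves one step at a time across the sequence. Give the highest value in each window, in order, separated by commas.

6 8 1 7 19 → max 19
8 1 7 19 7 → max 19
1 7 19 7 10 → max 19
7 19 7 10 5 → max 19
19 7 10 5 17 → max 19
7 10 5 17 17 → max 17
10 5 17 17 1 → max 17
5 17 17 1 5 → max 17
17 17 1 5 6 → max 17
17 1 5 6 6 → max 17
1 5 6 6 11 → max 11
5 6 6 11 3 → max 11

19, 19, 19, 19, 19, 17, 17, 17, 17, 17, 11, 11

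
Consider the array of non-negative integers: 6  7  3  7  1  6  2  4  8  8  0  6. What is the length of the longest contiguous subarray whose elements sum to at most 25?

6

[6] sum 6 len 1
[6, 7] sum 13 len 2
[6, 7, 3] sum 16 len 3
[6, 7, 3, 7] sum 23 len 4
[6, 7, 3, 7, 1] sum 24 len 5
[7, 3, 7, 1, 6] sum 24 len 5
[3, 7, 1, 6, 2] sum 19 len 5
[3, 7, 1, 6, 2, 4] sum 23 len 6
[1, 6, 2, 4, 8] sum 21 len 5
[2, 4, 8, 8] sum 22 len 4
[2, 4, 8, 8, 0] sum 22 len 5
[8, 8, 0, 6] sum 22 len 4
Longest length seen: 6.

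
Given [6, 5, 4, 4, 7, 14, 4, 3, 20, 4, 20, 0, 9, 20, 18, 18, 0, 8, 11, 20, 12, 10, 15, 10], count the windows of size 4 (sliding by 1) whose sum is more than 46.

9

6 5 4 4 → sum 19
5 4 4 7 → sum 20
4 4 7 14 → sum 29
4 7 14 4 → sum 29
7 14 4 3 → sum 28
14 4 3 20 → sum 41
4 3 20 4 → sum 31
3 20 4 20 → sum 47  > 46 ✓
20 4 20 0 → sum 44
4 20 0 9 → sum 33
20 0 9 20 → sum 49  > 46 ✓
0 9 20 18 → sum 47  > 46 ✓
9 20 18 18 → sum 65  > 46 ✓
20 18 18 0 → sum 56  > 46 ✓
18 18 0 8 → sum 44
18 0 8 11 → sum 37
0 8 11 20 → sum 39
8 11 20 12 → sum 51  > 46 ✓
11 20 12 10 → sum 53  > 46 ✓
20 12 10 15 → sum 57  > 46 ✓
12 10 15 10 → sum 47  > 46 ✓
9 windows satisfy the condition.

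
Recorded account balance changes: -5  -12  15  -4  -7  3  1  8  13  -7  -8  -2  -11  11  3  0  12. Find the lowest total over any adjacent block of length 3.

-5 -12 15 → sum -2
-12 15 -4 → sum -1
15 -4 -7 → sum 4
-4 -7 3 → sum -8
-7 3 1 → sum -3
3 1 8 → sum 12
1 8 13 → sum 22
8 13 -7 → sum 14
13 -7 -8 → sum -2
-7 -8 -2 → sum -17
-8 -2 -11 → sum -21
-2 -11 11 → sum -2
-11 11 3 → sum 3
11 3 0 → sum 14
3 0 12 → sum 15
Lowest of these is -21.

-21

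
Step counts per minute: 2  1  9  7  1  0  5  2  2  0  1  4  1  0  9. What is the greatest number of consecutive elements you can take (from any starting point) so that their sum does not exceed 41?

→ 2: sum 2, len 1
→ 1: sum 3, len 2
→ 9: sum 12, len 3
→ 7: sum 19, len 4
→ 1: sum 20, len 5
→ 0: sum 20, len 6
→ 5: sum 25, len 7
→ 2: sum 27, len 8
→ 2: sum 29, len 9
→ 0: sum 29, len 10
→ 1: sum 30, len 11
→ 4: sum 34, len 12
→ 1: sum 35, len 13
→ 0: sum 35, len 14
→ 9 (dropped 2, 1): sum 41, len 13
Longest length seen: 14.

14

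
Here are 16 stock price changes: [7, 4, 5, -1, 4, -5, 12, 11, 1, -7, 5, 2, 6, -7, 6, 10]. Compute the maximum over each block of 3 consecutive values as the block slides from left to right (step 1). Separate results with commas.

7, 5, 5, 4, 12, 12, 12, 11, 5, 5, 6, 6, 6, 10

7 4 5 → max 7
4 5 -1 → max 5
5 -1 4 → max 5
-1 4 -5 → max 4
4 -5 12 → max 12
-5 12 11 → max 12
12 11 1 → max 12
11 1 -7 → max 11
1 -7 5 → max 5
-7 5 2 → max 5
5 2 6 → max 6
2 6 -7 → max 6
6 -7 6 → max 6
-7 6 10 → max 10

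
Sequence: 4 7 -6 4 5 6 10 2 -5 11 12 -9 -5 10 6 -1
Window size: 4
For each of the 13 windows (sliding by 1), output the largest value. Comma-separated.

7, 7, 6, 10, 10, 10, 11, 12, 12, 12, 12, 10, 10

(4, 7, -6, 4) → max 7
(7, -6, 4, 5) → max 7
(-6, 4, 5, 6) → max 6
(4, 5, 6, 10) → max 10
(5, 6, 10, 2) → max 10
(6, 10, 2, -5) → max 10
(10, 2, -5, 11) → max 11
(2, -5, 11, 12) → max 12
(-5, 11, 12, -9) → max 12
(11, 12, -9, -5) → max 12
(12, -9, -5, 10) → max 12
(-9, -5, 10, 6) → max 10
(-5, 10, 6, -1) → max 10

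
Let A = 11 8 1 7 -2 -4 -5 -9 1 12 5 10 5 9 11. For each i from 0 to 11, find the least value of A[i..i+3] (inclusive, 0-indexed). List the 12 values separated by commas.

(11, 8, 1, 7) → min 1
(8, 1, 7, -2) → min -2
(1, 7, -2, -4) → min -4
(7, -2, -4, -5) → min -5
(-2, -4, -5, -9) → min -9
(-4, -5, -9, 1) → min -9
(-5, -9, 1, 12) → min -9
(-9, 1, 12, 5) → min -9
(1, 12, 5, 10) → min 1
(12, 5, 10, 5) → min 5
(5, 10, 5, 9) → min 5
(10, 5, 9, 11) → min 5

1, -2, -4, -5, -9, -9, -9, -9, 1, 5, 5, 5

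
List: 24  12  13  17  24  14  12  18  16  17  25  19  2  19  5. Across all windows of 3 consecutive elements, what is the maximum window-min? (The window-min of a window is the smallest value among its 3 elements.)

Each size-3 window and its min:
[24, 12, 13] → min 12
[12, 13, 17] → min 12
[13, 17, 24] → min 13
[17, 24, 14] → min 14
[24, 14, 12] → min 12
[14, 12, 18] → min 12
[12, 18, 16] → min 12
[18, 16, 17] → min 16
[16, 17, 25] → min 16
[17, 25, 19] → min 17
[25, 19, 2] → min 2
[19, 2, 19] → min 2
[2, 19, 5] → min 2
Maximum of these is 17.

17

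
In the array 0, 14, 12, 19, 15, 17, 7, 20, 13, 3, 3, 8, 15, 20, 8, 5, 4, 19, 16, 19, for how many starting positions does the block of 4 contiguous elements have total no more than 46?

9

(0, 14, 12, 19) → sum 45  ≤ 46 ✓
(14, 12, 19, 15) → sum 60
(12, 19, 15, 17) → sum 63
(19, 15, 17, 7) → sum 58
(15, 17, 7, 20) → sum 59
(17, 7, 20, 13) → sum 57
(7, 20, 13, 3) → sum 43  ≤ 46 ✓
(20, 13, 3, 3) → sum 39  ≤ 46 ✓
(13, 3, 3, 8) → sum 27  ≤ 46 ✓
(3, 3, 8, 15) → sum 29  ≤ 46 ✓
(3, 8, 15, 20) → sum 46  ≤ 46 ✓
(8, 15, 20, 8) → sum 51
(15, 20, 8, 5) → sum 48
(20, 8, 5, 4) → sum 37  ≤ 46 ✓
(8, 5, 4, 19) → sum 36  ≤ 46 ✓
(5, 4, 19, 16) → sum 44  ≤ 46 ✓
(4, 19, 16, 19) → sum 58
9 windows satisfy the condition.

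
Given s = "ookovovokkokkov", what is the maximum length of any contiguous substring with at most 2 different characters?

7

add o: window [o] (1 distinct), len 1
add o: window [o, o] (1 distinct), len 2
add k: window [o, o, k] (2 distinct), len 3
add o: window [o, o, k, o] (2 distinct), len 4
add v: window [o, v] (2 distinct), len 2
add o: window [o, v, o] (2 distinct), len 3
add v: window [o, v, o, v] (2 distinct), len 4
add o: window [o, v, o, v, o] (2 distinct), len 5
add k: window [o, k] (2 distinct), len 2
add k: window [o, k, k] (2 distinct), len 3
add o: window [o, k, k, o] (2 distinct), len 4
add k: window [o, k, k, o, k] (2 distinct), len 5
add k: window [o, k, k, o, k, k] (2 distinct), len 6
add o: window [o, k, k, o, k, k, o] (2 distinct), len 7
add v: window [o, v] (2 distinct), len 2
Longest length with ≤2 distinct: 7.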